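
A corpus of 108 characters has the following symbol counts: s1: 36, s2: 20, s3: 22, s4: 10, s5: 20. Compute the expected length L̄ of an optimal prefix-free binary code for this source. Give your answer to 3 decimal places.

Probabilities are the counts divided by 108.
Repeatedly combine the two least-probable nodes; the expected code length is the sum of the merged weights.
merge 5/54 + 5/27 → 5/18
merge 5/27 + 11/54 → 7/18
merge 5/18 + 1/3 → 11/18
merge 7/18 + 11/18 → 1
L = 5/18 + 7/18 + 11/18 + 1 = 41/18 ≈ 2.278 bits/symbol.

2.278 bits/symbol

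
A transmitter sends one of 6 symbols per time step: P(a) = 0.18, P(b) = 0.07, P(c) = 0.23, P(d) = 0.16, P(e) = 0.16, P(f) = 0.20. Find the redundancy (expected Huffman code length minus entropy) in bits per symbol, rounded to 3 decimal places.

0.058 bits

Entropy H = −Σ p log₂ p ≈ 2.5119 bits.
Huffman merges: 7/100+4/25→23/100; 4/25+9/50→17/50; 1/5+23/100→43/100; 23/100+17/50→57/100; 43/100+57/100→1. L = 257/100 ≈ 2.5700.
L − H = 2.5700 − 2.5119 = 0.058 bits.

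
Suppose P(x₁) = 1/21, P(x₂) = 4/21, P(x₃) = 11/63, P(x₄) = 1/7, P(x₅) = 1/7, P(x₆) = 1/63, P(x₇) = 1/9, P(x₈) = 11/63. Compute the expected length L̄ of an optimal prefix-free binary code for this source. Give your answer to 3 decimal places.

2.873 bits/symbol

Repeatedly combine the two least-probable nodes; the expected code length is the sum of the merged weights.
merge 1/63 + 1/21 → 4/63
merge 4/63 + 1/9 → 11/63
merge 1/7 + 1/7 → 2/7
merge 11/63 + 11/63 → 22/63
merge 11/63 + 4/21 → 23/63
merge 2/7 + 22/63 → 40/63
merge 23/63 + 40/63 → 1
L = 4/63 + 11/63 + 2/7 + 22/63 + 23/63 + 40/63 + 1 = 181/63 ≈ 2.873 bits/symbol.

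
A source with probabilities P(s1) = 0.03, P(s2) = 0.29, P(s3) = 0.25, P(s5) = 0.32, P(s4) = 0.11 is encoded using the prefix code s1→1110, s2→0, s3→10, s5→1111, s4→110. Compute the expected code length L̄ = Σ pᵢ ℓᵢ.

L̄ = Σ pᵢ·ℓᵢ = 0.03·4 + 0.29·1 + 0.25·2 + 0.32·4 + 0.11·3 = 2.52 bits/symbol.

2.52 bits/symbol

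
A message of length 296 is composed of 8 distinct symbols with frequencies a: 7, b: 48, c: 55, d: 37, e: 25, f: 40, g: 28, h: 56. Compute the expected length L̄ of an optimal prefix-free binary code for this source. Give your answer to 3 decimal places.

2.919 bits/symbol

Probabilities are the counts divided by 296.
Repeatedly combine the two least-probable nodes; the expected code length is the sum of the merged weights.
merge 7/296 + 25/296 → 4/37
merge 7/74 + 4/37 → 15/74
merge 1/8 + 5/37 → 77/296
merge 6/37 + 55/296 → 103/296
merge 7/37 + 15/74 → 29/74
merge 77/296 + 103/296 → 45/74
merge 29/74 + 45/74 → 1
L = 4/37 + 15/74 + 77/296 + 103/296 + 29/74 + 45/74 + 1 = 108/37 ≈ 2.919 bits/symbol.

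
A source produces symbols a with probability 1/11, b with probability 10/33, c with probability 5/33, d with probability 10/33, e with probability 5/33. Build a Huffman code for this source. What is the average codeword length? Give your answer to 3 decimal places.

Repeatedly combine the two least-probable nodes; the expected code length is the sum of the merged weights.
merge 1/11 + 5/33 → 8/33
merge 5/33 + 8/33 → 13/33
merge 10/33 + 10/33 → 20/33
merge 13/33 + 20/33 → 1
L = 8/33 + 13/33 + 20/33 + 1 = 74/33 ≈ 2.242 bits/symbol.

2.242 bits/symbol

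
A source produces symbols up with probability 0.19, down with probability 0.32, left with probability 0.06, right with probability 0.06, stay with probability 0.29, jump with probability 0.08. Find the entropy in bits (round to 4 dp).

2.2777 bits

H = −Σ pᵢ log₂ pᵢ.
−0.19·log₂(0.19) = 0.4552
−0.32·log₂(0.32) = 0.5260
−0.06·log₂(0.06) = 0.2435
−0.06·log₂(0.06) = 0.2435
−0.29·log₂(0.29) = 0.5179
−0.08·log₂(0.08) = 0.2915
Sum ≈ 2.2777 → 2.2777 bits.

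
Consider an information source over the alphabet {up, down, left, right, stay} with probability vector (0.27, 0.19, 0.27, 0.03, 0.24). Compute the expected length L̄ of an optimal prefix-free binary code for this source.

Repeatedly combine the two least-probable nodes; the expected code length is the sum of the merged weights.
merge 3/100 + 19/100 → 11/50
merge 11/50 + 6/25 → 23/50
merge 27/100 + 27/100 → 27/50
merge 23/50 + 27/50 → 1
L = 11/50 + 23/50 + 27/50 + 1 = 111/50 = 2.22 bits/symbol.

2.22 bits/symbol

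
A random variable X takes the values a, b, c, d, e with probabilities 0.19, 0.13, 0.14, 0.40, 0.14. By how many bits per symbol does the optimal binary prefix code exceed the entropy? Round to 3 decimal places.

0.039 bits

Entropy H = −Σ p log₂ p ≈ 2.1609 bits.
Huffman merges: 13/100+7/50→27/100; 7/50+19/100→33/100; 27/100+33/100→3/5; 2/5+3/5→1. L = 11/5 ≈ 2.2000.
L − H = 2.2000 − 2.1609 = 0.039 bits.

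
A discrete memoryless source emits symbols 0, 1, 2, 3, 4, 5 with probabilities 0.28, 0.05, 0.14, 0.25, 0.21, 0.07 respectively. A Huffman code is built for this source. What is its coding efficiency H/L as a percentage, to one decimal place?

99.5%

Entropy H = −Σ p log₂ p ≈ 2.3688 bits.
Huffman merges: 1/20+7/100→3/25; 3/25+7/50→13/50; 21/100+1/4→23/50; 13/50+7/25→27/50; 23/50+27/50→1. L = 119/50 ≈ 2.3800.
Efficiency = H/L = 2.3688/2.3800 = 99.5%.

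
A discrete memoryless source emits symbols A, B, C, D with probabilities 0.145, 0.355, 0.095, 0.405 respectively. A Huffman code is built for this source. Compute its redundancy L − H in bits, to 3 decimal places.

Entropy H = −Σ p log₂ p ≈ 1.7851 bits.
Huffman merges: 19/200+29/200→6/25; 6/25+71/200→119/200; 81/200+119/200→1. L = 367/200 ≈ 1.8350.
L − H = 1.8350 − 1.7851 = 0.050 bits.

0.050 bits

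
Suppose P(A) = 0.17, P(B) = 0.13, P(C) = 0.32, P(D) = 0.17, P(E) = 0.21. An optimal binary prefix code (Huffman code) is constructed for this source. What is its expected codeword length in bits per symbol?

Repeatedly combine the two least-probable nodes; the expected code length is the sum of the merged weights.
merge 13/100 + 17/100 → 3/10
merge 17/100 + 21/100 → 19/50
merge 3/10 + 8/25 → 31/50
merge 19/50 + 31/50 → 1
L = 3/10 + 19/50 + 31/50 + 1 = 23/10 = 2.3 bits/symbol.

2.3 bits/symbol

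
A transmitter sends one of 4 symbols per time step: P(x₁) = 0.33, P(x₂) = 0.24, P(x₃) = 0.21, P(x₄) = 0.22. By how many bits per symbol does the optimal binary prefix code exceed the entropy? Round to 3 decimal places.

Entropy H = −Σ p log₂ p ≈ 1.9754 bits.
Huffman merges: 21/100+11/50→43/100; 6/25+33/100→57/100; 43/100+57/100→1. L = 2 ≈ 2.0000.
L − H = 2.0000 − 1.9754 = 0.025 bits.

0.025 bits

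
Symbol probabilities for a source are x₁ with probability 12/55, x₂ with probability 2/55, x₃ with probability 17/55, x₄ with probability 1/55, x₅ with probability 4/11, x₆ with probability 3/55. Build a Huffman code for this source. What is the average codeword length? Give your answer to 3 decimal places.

2.127 bits/symbol

Repeatedly combine the two least-probable nodes; the expected code length is the sum of the merged weights.
merge 1/55 + 2/55 → 3/55
merge 3/55 + 3/55 → 6/55
merge 6/55 + 12/55 → 18/55
merge 17/55 + 18/55 → 7/11
merge 4/11 + 7/11 → 1
L = 3/55 + 6/55 + 18/55 + 7/11 + 1 = 117/55 ≈ 2.127 bits/symbol.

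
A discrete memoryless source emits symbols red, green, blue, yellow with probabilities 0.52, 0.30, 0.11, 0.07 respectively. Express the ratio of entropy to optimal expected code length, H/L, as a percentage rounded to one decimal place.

Entropy H = −Σ p log₂ p ≈ 1.6305 bits.
Huffman merges: 7/100+11/100→9/50; 9/50+3/10→12/25; 12/25+13/25→1. L = 83/50 ≈ 1.6600.
Efficiency = H/L = 1.6305/1.6600 = 98.2%.

98.2%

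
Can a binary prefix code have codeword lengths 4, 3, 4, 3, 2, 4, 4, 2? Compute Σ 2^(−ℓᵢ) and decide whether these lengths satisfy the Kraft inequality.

With common denominator 2^4 = 16: Σ 2^(−ℓᵢ) = 1/16 + 2/16 + 1/16 + 2/16 + 4/16 + 1/16 + 1/16 + 4/16 = 16/16 = 1.
Kraft's inequality requires Σ ≤ 1; here Σ = 1 ≤ 1, so such a prefix code exists.

1; yes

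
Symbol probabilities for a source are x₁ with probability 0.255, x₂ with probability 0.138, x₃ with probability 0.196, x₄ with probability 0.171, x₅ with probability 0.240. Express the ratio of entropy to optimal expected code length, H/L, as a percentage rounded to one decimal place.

99.1%

Entropy H = −Σ p log₂ p ≈ 2.2877 bits.
Huffman merges: 69/500+171/1000→309/1000; 49/250+6/25→109/250; 51/200+309/1000→141/250; 109/250+141/250→1. L = 2309/1000 ≈ 2.3090.
Efficiency = H/L = 2.2877/2.3090 = 99.1%.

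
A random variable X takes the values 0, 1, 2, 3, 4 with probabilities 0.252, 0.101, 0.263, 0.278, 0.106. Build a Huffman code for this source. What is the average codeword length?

Repeatedly combine the two least-probable nodes; the expected code length is the sum of the merged weights.
merge 101/1000 + 53/500 → 207/1000
merge 207/1000 + 63/250 → 459/1000
merge 263/1000 + 139/500 → 541/1000
merge 459/1000 + 541/1000 → 1
L = 207/1000 + 459/1000 + 541/1000 + 1 = 2207/1000 = 2.207 bits/symbol.

2.207 bits/symbol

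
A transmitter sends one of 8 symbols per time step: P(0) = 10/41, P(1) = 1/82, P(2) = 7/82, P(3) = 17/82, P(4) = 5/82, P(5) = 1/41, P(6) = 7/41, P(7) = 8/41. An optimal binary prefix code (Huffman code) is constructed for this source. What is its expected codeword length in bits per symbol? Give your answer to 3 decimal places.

Repeatedly combine the two least-probable nodes; the expected code length is the sum of the merged weights.
merge 1/82 + 1/41 → 3/82
merge 3/82 + 5/82 → 4/41
merge 7/82 + 4/41 → 15/82
merge 7/41 + 15/82 → 29/82
merge 8/41 + 17/82 → 33/82
merge 10/41 + 29/82 → 49/82
merge 33/82 + 49/82 → 1
L = 3/82 + 4/41 + 15/82 + 29/82 + 33/82 + 49/82 + 1 = 219/82 ≈ 2.671 bits/symbol.

2.671 bits/symbol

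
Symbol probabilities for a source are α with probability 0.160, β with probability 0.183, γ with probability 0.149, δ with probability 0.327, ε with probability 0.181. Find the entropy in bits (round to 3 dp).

2.254 bits

H = −Σ pᵢ log₂ pᵢ.
−0.160·log₂(0.160) = 0.4230
−0.183·log₂(0.183) = 0.4484
−0.149·log₂(0.149) = 0.4092
−0.327·log₂(0.327) = 0.5273
−0.181·log₂(0.181) = 0.4463
Sum ≈ 2.2543 → 2.254 bits.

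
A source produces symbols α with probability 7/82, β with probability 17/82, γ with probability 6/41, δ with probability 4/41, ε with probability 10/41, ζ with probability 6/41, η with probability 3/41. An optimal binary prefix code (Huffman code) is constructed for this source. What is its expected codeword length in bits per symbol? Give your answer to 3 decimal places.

2.707 bits/symbol

Repeatedly combine the two least-probable nodes; the expected code length is the sum of the merged weights.
merge 3/41 + 7/82 → 13/82
merge 4/41 + 6/41 → 10/41
merge 6/41 + 13/82 → 25/82
merge 17/82 + 10/41 → 37/82
merge 10/41 + 25/82 → 45/82
merge 37/82 + 45/82 → 1
L = 13/82 + 10/41 + 25/82 + 37/82 + 45/82 + 1 = 111/41 ≈ 2.707 bits/symbol.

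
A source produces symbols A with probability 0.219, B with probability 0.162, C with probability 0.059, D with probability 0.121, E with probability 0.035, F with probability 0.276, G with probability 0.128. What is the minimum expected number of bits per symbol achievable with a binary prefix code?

Repeatedly combine the two least-probable nodes; the expected code length is the sum of the merged weights.
merge 7/200 + 59/1000 → 47/500
merge 47/500 + 121/1000 → 43/200
merge 16/125 + 81/500 → 29/100
merge 43/200 + 219/1000 → 217/500
merge 69/250 + 29/100 → 283/500
merge 217/500 + 283/500 → 1
L = 47/500 + 43/200 + 29/100 + 217/500 + 283/500 + 1 = 2599/1000 = 2.599 bits/symbol.

2.599 bits/symbol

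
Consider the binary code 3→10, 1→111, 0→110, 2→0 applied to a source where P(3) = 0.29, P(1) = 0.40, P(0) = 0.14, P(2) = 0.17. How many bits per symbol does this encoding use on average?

L̄ = Σ pᵢ·ℓᵢ = 0.29·2 + 0.40·3 + 0.14·3 + 0.17·1 = 2.37 bits/symbol.

2.37 bits/symbol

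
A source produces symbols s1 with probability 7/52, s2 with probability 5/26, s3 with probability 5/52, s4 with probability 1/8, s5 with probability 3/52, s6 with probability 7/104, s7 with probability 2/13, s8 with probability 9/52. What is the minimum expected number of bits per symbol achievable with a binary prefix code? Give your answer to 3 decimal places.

Repeatedly combine the two least-probable nodes; the expected code length is the sum of the merged weights.
merge 3/52 + 7/104 → 1/8
merge 5/52 + 1/8 → 23/104
merge 1/8 + 7/52 → 27/104
merge 2/13 + 9/52 → 17/52
merge 5/26 + 23/104 → 43/104
merge 27/104 + 17/52 → 61/104
merge 43/104 + 61/104 → 1
L = 1/8 + 23/104 + 27/104 + 17/52 + 43/104 + 61/104 + 1 = 305/104 ≈ 2.933 bits/symbol.

2.933 bits/symbol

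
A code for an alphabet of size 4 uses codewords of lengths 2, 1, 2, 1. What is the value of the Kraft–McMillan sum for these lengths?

1.5

With common denominator 2^2 = 4: Σ 2^(−ℓᵢ) = 1/4 + 2/4 + 1/4 + 2/4 = 6/4 = 1.5.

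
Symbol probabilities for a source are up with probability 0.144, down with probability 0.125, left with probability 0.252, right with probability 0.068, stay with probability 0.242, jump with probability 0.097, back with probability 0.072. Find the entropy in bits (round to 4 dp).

H = −Σ pᵢ log₂ pᵢ.
−0.144·log₂(0.144) = 0.4026
−0.125·log₂(0.125) = 0.3750
−0.252·log₂(0.252) = 0.5011
−0.068·log₂(0.068) = 0.2637
−0.242·log₂(0.242) = 0.4954
−0.097·log₂(0.097) = 0.3265
−0.072·log₂(0.072) = 0.2733
Sum ≈ 2.6376 → 2.6376 bits.

2.6376 bits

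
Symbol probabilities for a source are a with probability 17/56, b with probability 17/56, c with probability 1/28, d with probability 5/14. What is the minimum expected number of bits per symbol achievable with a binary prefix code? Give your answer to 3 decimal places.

Repeatedly combine the two least-probable nodes; the expected code length is the sum of the merged weights.
merge 1/28 + 17/56 → 19/56
merge 17/56 + 19/56 → 9/14
merge 5/14 + 9/14 → 1
L = 19/56 + 9/14 + 1 = 111/56 ≈ 1.982 bits/symbol.

1.982 bits/symbol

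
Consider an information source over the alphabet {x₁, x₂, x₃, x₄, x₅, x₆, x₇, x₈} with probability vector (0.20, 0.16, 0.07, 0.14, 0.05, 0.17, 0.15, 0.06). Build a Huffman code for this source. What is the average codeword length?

Repeatedly combine the two least-probable nodes; the expected code length is the sum of the merged weights.
merge 1/20 + 3/50 → 11/100
merge 7/100 + 11/100 → 9/50
merge 7/50 + 3/20 → 29/100
merge 4/25 + 17/100 → 33/100
merge 9/50 + 1/5 → 19/50
merge 29/100 + 33/100 → 31/50
merge 19/50 + 31/50 → 1
L = 11/100 + 9/50 + 29/100 + 33/100 + 19/50 + 31/50 + 1 = 291/100 = 2.91 bits/symbol.

2.91 bits/symbol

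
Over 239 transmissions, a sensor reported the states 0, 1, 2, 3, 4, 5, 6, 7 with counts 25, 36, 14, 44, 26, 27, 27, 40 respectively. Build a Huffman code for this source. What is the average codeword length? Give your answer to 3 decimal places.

Probabilities are the counts divided by 239.
Repeatedly combine the two least-probable nodes; the expected code length is the sum of the merged weights.
merge 14/239 + 25/239 → 39/239
merge 26/239 + 27/239 → 53/239
merge 27/239 + 36/239 → 63/239
merge 39/239 + 40/239 → 79/239
merge 44/239 + 53/239 → 97/239
merge 63/239 + 79/239 → 142/239
merge 97/239 + 142/239 → 1
L = 39/239 + 53/239 + 63/239 + 79/239 + 97/239 + 142/239 + 1 = 712/239 ≈ 2.979 bits/symbol.

2.979 bits/symbol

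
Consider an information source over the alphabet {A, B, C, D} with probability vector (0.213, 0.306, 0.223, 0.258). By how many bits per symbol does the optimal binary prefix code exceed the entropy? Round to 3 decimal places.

Entropy H = −Σ p log₂ p ≈ 1.9850 bits.
Huffman merges: 213/1000+223/1000→109/250; 129/500+153/500→141/250; 109/250+141/250→1. L = 2 ≈ 2.0000.
L − H = 2.0000 − 1.9850 = 0.015 bits.

0.015 bits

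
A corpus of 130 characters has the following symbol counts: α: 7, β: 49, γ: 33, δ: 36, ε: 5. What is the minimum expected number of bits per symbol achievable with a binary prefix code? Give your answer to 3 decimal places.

Probabilities are the counts divided by 130.
Repeatedly combine the two least-probable nodes; the expected code length is the sum of the merged weights.
merge 1/26 + 7/130 → 6/65
merge 6/65 + 33/130 → 9/26
merge 18/65 + 9/26 → 81/130
merge 49/130 + 81/130 → 1
L = 6/65 + 9/26 + 81/130 + 1 = 134/65 ≈ 2.062 bits/symbol.

2.062 bits/symbol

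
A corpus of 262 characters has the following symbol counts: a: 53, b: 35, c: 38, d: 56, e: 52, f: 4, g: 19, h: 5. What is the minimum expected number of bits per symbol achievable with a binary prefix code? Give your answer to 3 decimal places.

2.725 bits/symbol

Probabilities are the counts divided by 262.
Repeatedly combine the two least-probable nodes; the expected code length is the sum of the merged weights.
merge 2/131 + 5/262 → 9/262
merge 9/262 + 19/262 → 14/131
merge 14/131 + 35/262 → 63/262
merge 19/131 + 26/131 → 45/131
merge 53/262 + 28/131 → 109/262
merge 63/262 + 45/131 → 153/262
merge 109/262 + 153/262 → 1
L = 9/262 + 14/131 + 63/262 + 45/131 + 109/262 + 153/262 + 1 = 357/131 ≈ 2.725 bits/symbol.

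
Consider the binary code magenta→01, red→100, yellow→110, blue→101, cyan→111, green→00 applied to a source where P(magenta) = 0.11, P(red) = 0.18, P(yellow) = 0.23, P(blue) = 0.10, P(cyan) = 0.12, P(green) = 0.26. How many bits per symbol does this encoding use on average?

2.63 bits/symbol

L̄ = Σ pᵢ·ℓᵢ = 0.11·2 + 0.18·3 + 0.23·3 + 0.10·3 + 0.12·3 + 0.26·2 = 2.63 bits/symbol.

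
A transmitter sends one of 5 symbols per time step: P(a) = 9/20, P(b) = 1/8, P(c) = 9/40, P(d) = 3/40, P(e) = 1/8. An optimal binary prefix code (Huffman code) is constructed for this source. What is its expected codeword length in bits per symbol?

2.075 bits/symbol

Repeatedly combine the two least-probable nodes; the expected code length is the sum of the merged weights.
merge 3/40 + 1/8 → 1/5
merge 1/8 + 1/5 → 13/40
merge 9/40 + 13/40 → 11/20
merge 9/20 + 11/20 → 1
L = 1/5 + 13/40 + 11/20 + 1 = 83/40 = 2.075 bits/symbol.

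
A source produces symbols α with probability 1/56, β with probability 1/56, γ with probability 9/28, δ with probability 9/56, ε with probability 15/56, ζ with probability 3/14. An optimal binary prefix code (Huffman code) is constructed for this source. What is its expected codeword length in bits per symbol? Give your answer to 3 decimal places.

Repeatedly combine the two least-probable nodes; the expected code length is the sum of the merged weights.
merge 1/56 + 1/56 → 1/28
merge 1/28 + 9/56 → 11/56
merge 11/56 + 3/14 → 23/56
merge 15/56 + 9/28 → 33/56
merge 23/56 + 33/56 → 1
L = 1/28 + 11/56 + 23/56 + 33/56 + 1 = 125/56 ≈ 2.232 bits/symbol.

2.232 bits/symbol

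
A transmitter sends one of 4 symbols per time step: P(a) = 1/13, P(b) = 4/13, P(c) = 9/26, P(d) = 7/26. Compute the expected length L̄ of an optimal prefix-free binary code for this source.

Repeatedly combine the two least-probable nodes; the expected code length is the sum of the merged weights.
merge 1/13 + 7/26 → 9/26
merge 4/13 + 9/26 → 17/26
merge 9/26 + 17/26 → 1
L = 9/26 + 17/26 + 1 = 2 bits/symbol.

2 bits/symbol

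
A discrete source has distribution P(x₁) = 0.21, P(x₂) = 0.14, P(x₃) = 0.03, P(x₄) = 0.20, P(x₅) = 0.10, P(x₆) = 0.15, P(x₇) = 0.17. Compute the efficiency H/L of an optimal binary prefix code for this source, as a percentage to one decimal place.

Entropy H = −Σ p log₂ p ≈ 2.6634 bits.
Huffman merges: 3/100+1/10→13/100; 13/100+7/50→27/100; 3/20+17/100→8/25; 1/5+21/100→41/100; 27/100+8/25→59/100; 41/100+59/100→1. L = 68/25 ≈ 2.7200.
Efficiency = H/L = 2.6634/2.7200 = 97.9%.

97.9%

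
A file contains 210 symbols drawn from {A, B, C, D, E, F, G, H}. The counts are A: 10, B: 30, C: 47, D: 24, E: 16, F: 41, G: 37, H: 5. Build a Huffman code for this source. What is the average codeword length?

2.8 bits/symbol

Probabilities are the counts divided by 210.
Repeatedly combine the two least-probable nodes; the expected code length is the sum of the merged weights.
merge 1/42 + 1/21 → 1/14
merge 1/14 + 8/105 → 31/210
merge 4/35 + 1/7 → 9/35
merge 31/210 + 37/210 → 34/105
merge 41/210 + 47/210 → 44/105
merge 9/35 + 34/105 → 61/105
merge 44/105 + 61/105 → 1
L = 1/14 + 31/210 + 9/35 + 34/105 + 44/105 + 61/105 + 1 = 14/5 = 2.8 bits/symbol.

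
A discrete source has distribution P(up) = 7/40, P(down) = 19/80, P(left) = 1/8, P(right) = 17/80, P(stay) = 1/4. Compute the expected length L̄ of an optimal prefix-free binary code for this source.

2.3 bits/symbol

Repeatedly combine the two least-probable nodes; the expected code length is the sum of the merged weights.
merge 1/8 + 7/40 → 3/10
merge 17/80 + 19/80 → 9/20
merge 1/4 + 3/10 → 11/20
merge 9/20 + 11/20 → 1
L = 3/10 + 9/20 + 11/20 + 1 = 23/10 = 2.3 bits/symbol.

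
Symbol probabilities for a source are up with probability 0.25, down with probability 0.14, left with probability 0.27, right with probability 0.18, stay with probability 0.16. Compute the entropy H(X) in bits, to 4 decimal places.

H = −Σ pᵢ log₂ pᵢ.
−0.25·log₂(0.25) = 0.5000
−0.14·log₂(0.14) = 0.3971
−0.27·log₂(0.27) = 0.5100
−0.18·log₂(0.18) = 0.4453
−0.16·log₂(0.16) = 0.4230
Sum ≈ 2.2755 → 2.2755 bits.

2.2755 bits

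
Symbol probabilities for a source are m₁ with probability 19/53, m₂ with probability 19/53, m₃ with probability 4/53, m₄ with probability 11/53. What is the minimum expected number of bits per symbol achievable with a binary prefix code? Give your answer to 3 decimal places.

1.925 bits/symbol

Repeatedly combine the two least-probable nodes; the expected code length is the sum of the merged weights.
merge 4/53 + 11/53 → 15/53
merge 15/53 + 19/53 → 34/53
merge 19/53 + 34/53 → 1
L = 15/53 + 34/53 + 1 = 102/53 ≈ 1.925 bits/symbol.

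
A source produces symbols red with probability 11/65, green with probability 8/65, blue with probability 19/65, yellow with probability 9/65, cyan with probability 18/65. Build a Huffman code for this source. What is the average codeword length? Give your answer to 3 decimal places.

2.262 bits/symbol

Repeatedly combine the two least-probable nodes; the expected code length is the sum of the merged weights.
merge 8/65 + 9/65 → 17/65
merge 11/65 + 17/65 → 28/65
merge 18/65 + 19/65 → 37/65
merge 28/65 + 37/65 → 1
L = 17/65 + 28/65 + 37/65 + 1 = 147/65 ≈ 2.262 bits/symbol.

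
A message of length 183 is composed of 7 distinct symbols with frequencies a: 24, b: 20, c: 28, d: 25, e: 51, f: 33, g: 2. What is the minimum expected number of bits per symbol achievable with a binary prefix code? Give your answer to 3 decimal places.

Probabilities are the counts divided by 183.
Repeatedly combine the two least-probable nodes; the expected code length is the sum of the merged weights.
merge 2/183 + 20/183 → 22/183
merge 22/183 + 8/61 → 46/183
merge 25/183 + 28/183 → 53/183
merge 11/61 + 46/183 → 79/183
merge 17/61 + 53/183 → 104/183
merge 79/183 + 104/183 → 1
L = 22/183 + 46/183 + 53/183 + 79/183 + 104/183 + 1 = 487/183 ≈ 2.661 bits/symbol.

2.661 bits/symbol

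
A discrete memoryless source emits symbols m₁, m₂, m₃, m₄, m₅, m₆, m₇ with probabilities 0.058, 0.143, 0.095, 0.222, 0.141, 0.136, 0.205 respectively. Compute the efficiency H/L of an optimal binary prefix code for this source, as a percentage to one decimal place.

99.1%

Entropy H = −Σ p log₂ p ≈ 2.7028 bits.
Huffman merges: 29/500+19/200→153/1000; 17/125+141/1000→277/1000; 143/1000+153/1000→37/125; 41/200+111/500→427/1000; 277/1000+37/125→573/1000; 427/1000+573/1000→1. L = 1363/500 ≈ 2.7260.
Efficiency = H/L = 2.7028/2.7260 = 99.1%.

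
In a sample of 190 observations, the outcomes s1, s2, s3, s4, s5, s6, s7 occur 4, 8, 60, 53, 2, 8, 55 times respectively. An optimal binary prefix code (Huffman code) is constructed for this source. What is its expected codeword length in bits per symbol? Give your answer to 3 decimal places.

Probabilities are the counts divided by 190.
Repeatedly combine the two least-probable nodes; the expected code length is the sum of the merged weights.
merge 1/95 + 2/95 → 3/95
merge 3/95 + 4/95 → 7/95
merge 4/95 + 7/95 → 11/95
merge 11/95 + 53/190 → 15/38
merge 11/38 + 6/19 → 23/38
merge 15/38 + 23/38 → 1
L = 3/95 + 7/95 + 11/95 + 15/38 + 23/38 + 1 = 211/95 ≈ 2.221 bits/symbol.

2.221 bits/symbol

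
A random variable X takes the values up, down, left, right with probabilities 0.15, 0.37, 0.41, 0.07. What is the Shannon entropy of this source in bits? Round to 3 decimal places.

H = −Σ pᵢ log₂ pᵢ.
−0.15·log₂(0.15) = 0.4105
−0.37·log₂(0.37) = 0.5307
−0.41·log₂(0.41) = 0.5274
−0.07·log₂(0.07) = 0.2686
Sum ≈ 1.7372 → 1.737 bits.

1.737 bits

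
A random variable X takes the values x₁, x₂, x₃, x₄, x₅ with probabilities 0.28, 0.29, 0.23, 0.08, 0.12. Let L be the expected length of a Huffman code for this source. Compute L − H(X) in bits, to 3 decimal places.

0.022 bits

Entropy H = −Σ p log₂ p ≈ 2.1784 bits.
Huffman merges: 2/25+3/25→1/5; 1/5+23/100→43/100; 7/25+29/100→57/100; 43/100+57/100→1. L = 11/5 ≈ 2.2000.
L − H = 2.2000 − 2.1784 = 0.022 bits.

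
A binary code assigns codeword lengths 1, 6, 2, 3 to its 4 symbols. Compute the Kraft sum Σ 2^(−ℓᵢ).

0.890625

With common denominator 2^6 = 64: Σ 2^(−ℓᵢ) = 32/64 + 1/64 + 16/64 + 8/64 = 57/64 = 0.890625.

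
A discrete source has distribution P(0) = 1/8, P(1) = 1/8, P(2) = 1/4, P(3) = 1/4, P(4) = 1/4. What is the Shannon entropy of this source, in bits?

Each probability is a power of 1/2, so log₂(1/p) is an integer.
H = Σ p·log₂(1/p) = 1/8·3 + 1/8·3 + 1/4·2 + 1/4·2 + 1/4·2 = 2.25 bits.

2.25 bits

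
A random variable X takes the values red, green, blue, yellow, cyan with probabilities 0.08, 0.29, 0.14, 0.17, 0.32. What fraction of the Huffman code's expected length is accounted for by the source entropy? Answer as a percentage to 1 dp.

97.6%

Entropy H = −Σ p log₂ p ≈ 2.1671 bits.
Huffman merges: 2/25+7/50→11/50; 17/100+11/50→39/100; 29/100+8/25→61/100; 39/100+61/100→1. L = 111/50 ≈ 2.2200.
Efficiency = H/L = 2.1671/2.2200 = 97.6%.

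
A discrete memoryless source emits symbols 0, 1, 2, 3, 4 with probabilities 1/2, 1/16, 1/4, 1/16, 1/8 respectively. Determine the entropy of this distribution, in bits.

1.875 bits

Each probability is a power of 1/2, so log₂(1/p) is an integer.
H = Σ p·log₂(1/p) = 1/2·1 + 1/16·4 + 1/4·2 + 1/16·4 + 1/8·3 = 1.875 bits.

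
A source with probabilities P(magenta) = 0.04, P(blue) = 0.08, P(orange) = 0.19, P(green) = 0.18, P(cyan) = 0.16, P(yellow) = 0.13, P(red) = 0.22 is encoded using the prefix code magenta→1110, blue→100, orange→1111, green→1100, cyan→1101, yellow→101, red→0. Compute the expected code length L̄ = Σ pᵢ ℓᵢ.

L̄ = Σ pᵢ·ℓᵢ = 0.04·4 + 0.08·3 + 0.19·4 + 0.18·4 + 0.16·4 + 0.13·3 + 0.22·1 = 3.13 bits/symbol.

3.13 bits/symbol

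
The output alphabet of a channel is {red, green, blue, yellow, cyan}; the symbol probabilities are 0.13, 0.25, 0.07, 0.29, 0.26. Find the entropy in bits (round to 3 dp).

2.174 bits

H = −Σ pᵢ log₂ pᵢ.
−0.13·log₂(0.13) = 0.3826
−0.25·log₂(0.25) = 0.5000
−0.07·log₂(0.07) = 0.2686
−0.29·log₂(0.29) = 0.5179
−0.26·log₂(0.26) = 0.5053
Sum ≈ 2.1744 → 2.174 bits.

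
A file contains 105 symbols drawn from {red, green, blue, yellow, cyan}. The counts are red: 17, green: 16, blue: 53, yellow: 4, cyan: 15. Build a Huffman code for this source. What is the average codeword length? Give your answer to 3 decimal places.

1.990 bits/symbol

Probabilities are the counts divided by 105.
Repeatedly combine the two least-probable nodes; the expected code length is the sum of the merged weights.
merge 4/105 + 1/7 → 19/105
merge 16/105 + 17/105 → 11/35
merge 19/105 + 11/35 → 52/105
merge 52/105 + 53/105 → 1
L = 19/105 + 11/35 + 52/105 + 1 = 209/105 ≈ 1.990 bits/symbol.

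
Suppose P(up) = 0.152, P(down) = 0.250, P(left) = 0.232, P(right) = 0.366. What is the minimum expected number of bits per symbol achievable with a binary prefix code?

2 bits/symbol

Repeatedly combine the two least-probable nodes; the expected code length is the sum of the merged weights.
merge 19/125 + 29/125 → 48/125
merge 1/4 + 183/500 → 77/125
merge 48/125 + 77/125 → 1
L = 48/125 + 77/125 + 1 = 2 bits/symbol.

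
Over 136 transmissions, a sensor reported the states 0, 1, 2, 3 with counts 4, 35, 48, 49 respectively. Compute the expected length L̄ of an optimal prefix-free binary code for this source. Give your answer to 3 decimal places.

Probabilities are the counts divided by 136.
Repeatedly combine the two least-probable nodes; the expected code length is the sum of the merged weights.
merge 1/34 + 35/136 → 39/136
merge 39/136 + 6/17 → 87/136
merge 49/136 + 87/136 → 1
L = 39/136 + 87/136 + 1 = 131/68 ≈ 1.926 bits/symbol.

1.926 bits/symbol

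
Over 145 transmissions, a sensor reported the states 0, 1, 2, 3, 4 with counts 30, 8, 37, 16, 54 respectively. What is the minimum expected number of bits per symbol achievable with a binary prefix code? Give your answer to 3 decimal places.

Probabilities are the counts divided by 145.
Repeatedly combine the two least-probable nodes; the expected code length is the sum of the merged weights.
merge 8/145 + 16/145 → 24/145
merge 24/145 + 6/29 → 54/145
merge 37/145 + 54/145 → 91/145
merge 54/145 + 91/145 → 1
L = 24/145 + 54/145 + 91/145 + 1 = 314/145 ≈ 2.166 bits/symbol.

2.166 bits/symbol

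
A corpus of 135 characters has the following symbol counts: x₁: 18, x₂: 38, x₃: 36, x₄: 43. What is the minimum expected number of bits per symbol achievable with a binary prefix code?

2 bits/symbol

Probabilities are the counts divided by 135.
Repeatedly combine the two least-probable nodes; the expected code length is the sum of the merged weights.
merge 2/15 + 4/15 → 2/5
merge 38/135 + 43/135 → 3/5
merge 2/5 + 3/5 → 1
L = 2/5 + 3/5 + 1 = 2 bits/symbol.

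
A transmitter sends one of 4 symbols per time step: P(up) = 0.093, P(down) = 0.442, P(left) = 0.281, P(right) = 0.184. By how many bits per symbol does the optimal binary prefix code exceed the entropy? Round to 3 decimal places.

Entropy H = −Σ p log₂ p ≈ 1.8033 bits.
Huffman merges: 93/1000+23/125→277/1000; 277/1000+281/1000→279/500; 221/500+279/500→1. L = 367/200 ≈ 1.8350.
L − H = 1.8350 − 1.8033 = 0.032 bits.

0.032 bits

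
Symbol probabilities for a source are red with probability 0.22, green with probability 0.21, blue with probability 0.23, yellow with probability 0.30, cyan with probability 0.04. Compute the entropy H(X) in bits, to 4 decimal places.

2.1479 bits

H = −Σ pᵢ log₂ pᵢ.
−0.22·log₂(0.22) = 0.4806
−0.21·log₂(0.21) = 0.4728
−0.23·log₂(0.23) = 0.4877
−0.30·log₂(0.30) = 0.5211
−0.04·log₂(0.04) = 0.1858
Sum ≈ 2.1479 → 2.1479 bits.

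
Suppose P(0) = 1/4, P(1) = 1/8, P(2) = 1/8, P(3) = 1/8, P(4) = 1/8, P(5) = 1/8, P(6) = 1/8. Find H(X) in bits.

Each probability is a power of 1/2, so log₂(1/p) is an integer.
H = Σ p·log₂(1/p) = 1/4·2 + 1/8·3 + 1/8·3 + 1/8·3 + 1/8·3 + 1/8·3 + 1/8·3 = 2.75 bits.

2.75 bits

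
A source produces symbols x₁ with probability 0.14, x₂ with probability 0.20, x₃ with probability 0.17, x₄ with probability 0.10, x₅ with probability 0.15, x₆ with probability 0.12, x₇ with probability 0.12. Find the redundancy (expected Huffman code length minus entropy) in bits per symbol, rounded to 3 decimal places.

Entropy H = −Σ p log₂ p ≈ 2.7730 bits.
Huffman merges: 1/10+3/25→11/50; 3/25+7/50→13/50; 3/20+17/100→8/25; 1/5+11/50→21/50; 13/50+8/25→29/50; 21/50+29/50→1. L = 14/5 ≈ 2.8000.
L − H = 2.8000 − 2.7730 = 0.027 bits.

0.027 bits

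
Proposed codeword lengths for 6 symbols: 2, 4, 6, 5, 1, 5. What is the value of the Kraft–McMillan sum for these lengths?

0.890625

With common denominator 2^6 = 64: Σ 2^(−ℓᵢ) = 16/64 + 4/64 + 1/64 + 2/64 + 32/64 + 2/64 = 57/64 = 0.890625.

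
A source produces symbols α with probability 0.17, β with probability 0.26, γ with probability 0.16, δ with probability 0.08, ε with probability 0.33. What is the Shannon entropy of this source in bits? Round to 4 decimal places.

H = −Σ pᵢ log₂ pᵢ.
−0.17·log₂(0.17) = 0.4346
−0.26·log₂(0.26) = 0.5053
−0.16·log₂(0.16) = 0.4230
−0.08·log₂(0.08) = 0.2915
−0.33·log₂(0.33) = 0.5278
Sum ≈ 2.1822 → 2.1822 bits.

2.1822 bits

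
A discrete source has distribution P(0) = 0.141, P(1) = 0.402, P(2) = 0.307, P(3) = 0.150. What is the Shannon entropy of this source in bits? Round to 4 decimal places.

H = −Σ pᵢ log₂ pᵢ.
−0.141·log₂(0.141) = 0.3985
−0.402·log₂(0.402) = 0.5285
−0.307·log₂(0.307) = 0.5230
−0.150·log₂(0.150) = 0.4105
Sum ≈ 1.8606 → 1.8606 bits.

1.8606 bits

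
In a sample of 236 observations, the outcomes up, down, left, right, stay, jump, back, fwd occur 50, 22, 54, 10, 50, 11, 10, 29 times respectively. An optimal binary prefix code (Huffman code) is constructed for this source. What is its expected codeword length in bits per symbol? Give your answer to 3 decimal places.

Probabilities are the counts divided by 236.
Repeatedly combine the two least-probable nodes; the expected code length is the sum of the merged weights.
merge 5/118 + 5/118 → 5/59
merge 11/236 + 5/59 → 31/236
merge 11/118 + 29/236 → 51/236
merge 31/236 + 25/118 → 81/236
merge 25/118 + 51/236 → 101/236
merge 27/118 + 81/236 → 135/236
merge 101/236 + 135/236 → 1
L = 5/59 + 31/236 + 51/236 + 81/236 + 101/236 + 135/236 + 1 = 655/236 ≈ 2.775 bits/symbol.

2.775 bits/symbol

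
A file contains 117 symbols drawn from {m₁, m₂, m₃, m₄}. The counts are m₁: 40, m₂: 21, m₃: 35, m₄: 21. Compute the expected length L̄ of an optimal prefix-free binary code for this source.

Probabilities are the counts divided by 117.
Repeatedly combine the two least-probable nodes; the expected code length is the sum of the merged weights.
merge 7/39 + 7/39 → 14/39
merge 35/117 + 40/117 → 25/39
merge 14/39 + 25/39 → 1
L = 14/39 + 25/39 + 1 = 2 bits/symbol.

2 bits/symbol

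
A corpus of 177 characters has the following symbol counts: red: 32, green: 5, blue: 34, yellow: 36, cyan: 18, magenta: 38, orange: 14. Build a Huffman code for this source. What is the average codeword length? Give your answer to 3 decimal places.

Probabilities are the counts divided by 177.
Repeatedly combine the two least-probable nodes; the expected code length is the sum of the merged weights.
merge 5/177 + 14/177 → 19/177
merge 6/59 + 19/177 → 37/177
merge 32/177 + 34/177 → 22/59
merge 12/59 + 37/177 → 73/177
merge 38/177 + 22/59 → 104/177
merge 73/177 + 104/177 → 1
L = 19/177 + 37/177 + 22/59 + 73/177 + 104/177 + 1 = 476/177 ≈ 2.689 bits/symbol.

2.689 bits/symbol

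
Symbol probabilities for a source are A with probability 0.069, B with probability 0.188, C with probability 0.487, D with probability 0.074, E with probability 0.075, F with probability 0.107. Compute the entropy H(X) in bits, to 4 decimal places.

H = −Σ pᵢ log₂ pᵢ.
−0.069·log₂(0.069) = 0.2662
−0.188·log₂(0.188) = 0.4533
−0.487·log₂(0.487) = 0.5055
−0.074·log₂(0.074) = 0.2780
−0.075·log₂(0.075) = 0.2803
−0.107·log₂(0.107) = 0.3450
Sum ≈ 2.1282 → 2.1282 bits.

2.1282 bits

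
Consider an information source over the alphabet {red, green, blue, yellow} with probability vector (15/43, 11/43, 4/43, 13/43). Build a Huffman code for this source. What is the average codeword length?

Repeatedly combine the two least-probable nodes; the expected code length is the sum of the merged weights.
merge 4/43 + 11/43 → 15/43
merge 13/43 + 15/43 → 28/43
merge 15/43 + 28/43 → 1
L = 15/43 + 28/43 + 1 = 2 bits/symbol.

2 bits/symbol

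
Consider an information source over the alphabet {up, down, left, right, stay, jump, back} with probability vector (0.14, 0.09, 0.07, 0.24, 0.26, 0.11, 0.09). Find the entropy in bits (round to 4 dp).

2.6407 bits

H = −Σ pᵢ log₂ pᵢ.
−0.14·log₂(0.14) = 0.3971
−0.09·log₂(0.09) = 0.3127
−0.07·log₂(0.07) = 0.2686
−0.24·log₂(0.24) = 0.4941
−0.26·log₂(0.26) = 0.5053
−0.11·log₂(0.11) = 0.3503
−0.09·log₂(0.09) = 0.3127
Sum ≈ 2.6407 → 2.6407 bits.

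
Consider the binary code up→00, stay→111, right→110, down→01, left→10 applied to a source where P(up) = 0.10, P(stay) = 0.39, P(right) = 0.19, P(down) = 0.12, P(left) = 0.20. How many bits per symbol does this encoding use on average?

L̄ = Σ pᵢ·ℓᵢ = 0.10·2 + 0.39·3 + 0.19·3 + 0.12·2 + 0.20·2 = 2.58 bits/symbol.

2.58 bits/symbol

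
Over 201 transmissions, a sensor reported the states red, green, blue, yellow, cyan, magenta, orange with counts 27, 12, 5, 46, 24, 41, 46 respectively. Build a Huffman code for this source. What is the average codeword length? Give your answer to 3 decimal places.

Probabilities are the counts divided by 201.
Repeatedly combine the two least-probable nodes; the expected code length is the sum of the merged weights.
merge 5/201 + 4/67 → 17/201
merge 17/201 + 8/67 → 41/201
merge 9/67 + 41/201 → 68/201
merge 41/201 + 46/201 → 29/67
merge 46/201 + 68/201 → 38/67
merge 29/67 + 38/67 → 1
L = 17/201 + 41/201 + 68/201 + 29/67 + 38/67 + 1 = 176/67 ≈ 2.627 bits/symbol.

2.627 bits/symbol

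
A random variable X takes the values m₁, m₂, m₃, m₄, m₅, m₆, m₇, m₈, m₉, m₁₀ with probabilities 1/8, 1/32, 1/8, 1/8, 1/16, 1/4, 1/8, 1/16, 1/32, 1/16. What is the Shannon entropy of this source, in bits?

Each probability is a power of 1/2, so log₂(1/p) is an integer.
H = Σ p·log₂(1/p) = 1/8·3 + 1/32·5 + 1/8·3 + 1/8·3 + 1/16·4 + 1/4·2 + 1/8·3 + 1/16·4 + 1/32·5 + 1/16·4 = 3.0625 bits.

3.0625 bits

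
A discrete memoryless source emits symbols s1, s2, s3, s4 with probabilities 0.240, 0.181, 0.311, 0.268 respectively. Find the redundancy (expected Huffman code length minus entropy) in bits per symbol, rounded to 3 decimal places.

Entropy H = −Σ p log₂ p ≈ 1.9736 bits.
Huffman merges: 181/1000+6/25→421/1000; 67/250+311/1000→579/1000; 421/1000+579/1000→1. L = 2 ≈ 2.0000.
L − H = 2.0000 − 1.9736 = 0.026 bits.

0.026 bits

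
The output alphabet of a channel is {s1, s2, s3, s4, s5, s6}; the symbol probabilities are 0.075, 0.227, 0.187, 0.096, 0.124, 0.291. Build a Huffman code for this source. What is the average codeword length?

Repeatedly combine the two least-probable nodes; the expected code length is the sum of the merged weights.
merge 3/40 + 12/125 → 171/1000
merge 31/250 + 171/1000 → 59/200
merge 187/1000 + 227/1000 → 207/500
merge 291/1000 + 59/200 → 293/500
merge 207/500 + 293/500 → 1
L = 171/1000 + 59/200 + 207/500 + 293/500 + 1 = 1233/500 = 2.466 bits/symbol.

2.466 bits/symbol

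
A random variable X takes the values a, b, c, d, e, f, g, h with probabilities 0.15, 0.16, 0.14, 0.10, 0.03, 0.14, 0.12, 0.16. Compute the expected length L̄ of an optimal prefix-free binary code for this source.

2.97 bits/symbol

Repeatedly combine the two least-probable nodes; the expected code length is the sum of the merged weights.
merge 3/100 + 1/10 → 13/100
merge 3/25 + 13/100 → 1/4
merge 7/50 + 7/50 → 7/25
merge 3/20 + 4/25 → 31/100
merge 4/25 + 1/4 → 41/100
merge 7/25 + 31/100 → 59/100
merge 41/100 + 59/100 → 1
L = 13/100 + 1/4 + 7/25 + 31/100 + 41/100 + 59/100 + 1 = 297/100 = 2.97 bits/symbol.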